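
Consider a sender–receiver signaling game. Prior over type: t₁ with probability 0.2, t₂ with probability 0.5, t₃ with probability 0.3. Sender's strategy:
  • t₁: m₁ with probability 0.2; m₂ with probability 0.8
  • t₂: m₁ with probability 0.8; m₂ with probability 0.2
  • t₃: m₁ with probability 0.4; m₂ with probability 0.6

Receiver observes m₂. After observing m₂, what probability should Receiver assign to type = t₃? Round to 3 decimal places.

0.409

Apply Bayes' rule using the sender's strategy as the likelihood.
P(m₂) = 0.2·0.8 + 0.5·0.2 + 0.3·0.6 = 0.44
P(t₃ | m₂) = (0.3·0.6) / 0.44 = 0.18 / 0.44 = 0.409091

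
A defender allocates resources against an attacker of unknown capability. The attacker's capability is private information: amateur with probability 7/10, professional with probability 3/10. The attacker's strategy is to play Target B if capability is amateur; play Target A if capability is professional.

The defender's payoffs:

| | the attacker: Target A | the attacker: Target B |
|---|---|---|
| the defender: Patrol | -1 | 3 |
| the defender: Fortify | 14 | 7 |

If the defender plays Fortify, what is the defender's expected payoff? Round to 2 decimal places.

9.10

E[Fortify] = 7/10·7 + 3/10·14 = 49/10 + 21/5 = 91/10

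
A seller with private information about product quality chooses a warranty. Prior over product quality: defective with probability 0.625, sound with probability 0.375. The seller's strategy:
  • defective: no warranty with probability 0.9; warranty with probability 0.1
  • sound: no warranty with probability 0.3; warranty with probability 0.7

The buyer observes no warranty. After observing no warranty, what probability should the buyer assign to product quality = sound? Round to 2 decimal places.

0.17

P(no warranty) = 0.625·0.9 + 0.375·0.3 = 0.675
P(sound | no warranty) = (0.375·0.3) / 0.675 = 0.1125 / 0.675 = 0.166667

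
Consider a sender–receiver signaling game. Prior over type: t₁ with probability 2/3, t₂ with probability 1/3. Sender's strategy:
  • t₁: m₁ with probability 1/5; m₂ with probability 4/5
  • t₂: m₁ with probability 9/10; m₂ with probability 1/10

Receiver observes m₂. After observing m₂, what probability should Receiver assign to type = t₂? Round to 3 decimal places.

0.059

P(m₂) = (2/3)·(4/5) + (1/3)·(1/10) = 17/30
P(t₂ | m₂) = ((1/3)·(1/10)) / (17/30) = (1/30) / (17/30) = 1/17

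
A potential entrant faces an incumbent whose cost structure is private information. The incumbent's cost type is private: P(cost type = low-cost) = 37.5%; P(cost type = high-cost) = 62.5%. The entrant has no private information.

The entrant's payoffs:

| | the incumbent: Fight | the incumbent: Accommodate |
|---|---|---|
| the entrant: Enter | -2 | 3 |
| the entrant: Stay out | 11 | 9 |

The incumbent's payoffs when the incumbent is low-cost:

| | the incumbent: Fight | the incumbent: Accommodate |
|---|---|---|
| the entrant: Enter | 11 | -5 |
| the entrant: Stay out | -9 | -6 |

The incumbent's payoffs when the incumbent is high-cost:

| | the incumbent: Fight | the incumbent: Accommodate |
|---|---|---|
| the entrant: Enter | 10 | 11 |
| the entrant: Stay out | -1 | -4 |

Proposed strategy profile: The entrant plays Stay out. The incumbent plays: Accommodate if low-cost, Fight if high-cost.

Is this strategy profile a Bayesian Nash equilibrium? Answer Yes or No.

A profile is a BNE iff every type of every player is best-responding given beliefs about the other side.
The entrant plays Stay out: E[Stay out] = 0.375·(9) + 0.625·(11) = 10.25; E[Enter] = -0.125. Best-responding. ✓
The incumbent (cost type low-cost), facing Stay out: Fight gives -9, Accommodate gives -6. Proposed Accommodate is best. ✓
The incumbent (cost type high-cost), facing Stay out: Fight gives -1, Accommodate gives -4. Proposed Fight is best. ✓

Yes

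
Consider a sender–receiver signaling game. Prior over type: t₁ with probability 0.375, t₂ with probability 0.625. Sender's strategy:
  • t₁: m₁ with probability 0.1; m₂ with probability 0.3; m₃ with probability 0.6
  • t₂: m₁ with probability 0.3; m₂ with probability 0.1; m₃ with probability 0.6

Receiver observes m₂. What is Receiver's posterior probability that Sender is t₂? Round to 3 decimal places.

0.357

Apply Bayes' rule using the sender's strategy as the likelihood.
P(m₂) = 0.375·0.3 + 0.625·0.1 = 0.175
P(t₂ | m₂) = (0.625·0.1) / 0.175 = 0.0625 / 0.175 = 0.357143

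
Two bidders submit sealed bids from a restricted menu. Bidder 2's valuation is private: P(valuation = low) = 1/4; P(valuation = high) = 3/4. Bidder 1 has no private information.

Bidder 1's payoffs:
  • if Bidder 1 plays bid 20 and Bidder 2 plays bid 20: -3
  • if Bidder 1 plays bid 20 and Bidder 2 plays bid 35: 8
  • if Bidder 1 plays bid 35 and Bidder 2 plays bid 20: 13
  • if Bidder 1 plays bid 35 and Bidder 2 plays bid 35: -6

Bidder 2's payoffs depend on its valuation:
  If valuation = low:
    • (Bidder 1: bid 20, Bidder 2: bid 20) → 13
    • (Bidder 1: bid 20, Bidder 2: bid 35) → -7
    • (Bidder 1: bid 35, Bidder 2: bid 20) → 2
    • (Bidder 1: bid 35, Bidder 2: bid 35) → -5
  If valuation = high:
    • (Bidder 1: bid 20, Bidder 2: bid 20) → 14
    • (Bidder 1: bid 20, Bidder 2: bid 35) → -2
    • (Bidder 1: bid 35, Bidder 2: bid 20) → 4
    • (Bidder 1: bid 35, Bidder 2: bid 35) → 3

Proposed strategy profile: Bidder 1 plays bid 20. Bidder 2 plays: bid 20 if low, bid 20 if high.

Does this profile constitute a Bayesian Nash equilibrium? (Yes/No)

A profile is a BNE iff every type of every player is best-responding given beliefs about the other side.
Bidder 1 plays bid 20: E[bid 20] = 1/4·(-3) + 3/4·(-3) = -3; E[bid 35] = 13. Not best-responding. ✗
Bidder 2 (valuation low), facing bid 20: bid 20 gives 13, bid 35 gives -7. Proposed bid 20 is best. ✓
Bidder 2 (valuation high), facing bid 20: bid 20 gives 14, bid 35 gives -2. Proposed bid 20 is best. ✓

No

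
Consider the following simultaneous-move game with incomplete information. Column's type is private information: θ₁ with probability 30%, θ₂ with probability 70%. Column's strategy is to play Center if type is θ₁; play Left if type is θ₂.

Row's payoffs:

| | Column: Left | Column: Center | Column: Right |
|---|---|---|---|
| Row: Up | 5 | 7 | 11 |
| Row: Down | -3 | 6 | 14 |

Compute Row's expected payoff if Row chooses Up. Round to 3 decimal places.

E[Up] = 0.3·7 + 0.7·5 = 2.1 + 3.5 = 5.6

5.600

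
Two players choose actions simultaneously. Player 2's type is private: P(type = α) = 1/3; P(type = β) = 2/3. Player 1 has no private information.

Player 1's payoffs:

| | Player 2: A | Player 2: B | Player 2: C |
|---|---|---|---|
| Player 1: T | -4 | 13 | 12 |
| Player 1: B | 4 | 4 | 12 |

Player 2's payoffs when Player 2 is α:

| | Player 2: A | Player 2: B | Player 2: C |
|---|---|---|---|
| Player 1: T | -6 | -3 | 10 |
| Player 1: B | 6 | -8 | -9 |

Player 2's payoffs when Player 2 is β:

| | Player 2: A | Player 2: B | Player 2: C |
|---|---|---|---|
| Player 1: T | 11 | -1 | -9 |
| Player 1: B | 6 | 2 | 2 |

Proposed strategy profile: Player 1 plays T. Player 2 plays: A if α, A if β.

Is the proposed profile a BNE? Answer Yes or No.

Player 1 plays T: E[T] = 1/3·(-4) + 2/3·(-4) = -4; E[B] = 4. Not best-responding. ✗
Player 2 (type α), facing T: A gives -6, B gives -3, C gives 10. Proposed A is not best — profitable deviation exists. ✗
Player 2 (type β), facing T: A gives 11, B gives -1, C gives -9. Proposed A is best. ✓

No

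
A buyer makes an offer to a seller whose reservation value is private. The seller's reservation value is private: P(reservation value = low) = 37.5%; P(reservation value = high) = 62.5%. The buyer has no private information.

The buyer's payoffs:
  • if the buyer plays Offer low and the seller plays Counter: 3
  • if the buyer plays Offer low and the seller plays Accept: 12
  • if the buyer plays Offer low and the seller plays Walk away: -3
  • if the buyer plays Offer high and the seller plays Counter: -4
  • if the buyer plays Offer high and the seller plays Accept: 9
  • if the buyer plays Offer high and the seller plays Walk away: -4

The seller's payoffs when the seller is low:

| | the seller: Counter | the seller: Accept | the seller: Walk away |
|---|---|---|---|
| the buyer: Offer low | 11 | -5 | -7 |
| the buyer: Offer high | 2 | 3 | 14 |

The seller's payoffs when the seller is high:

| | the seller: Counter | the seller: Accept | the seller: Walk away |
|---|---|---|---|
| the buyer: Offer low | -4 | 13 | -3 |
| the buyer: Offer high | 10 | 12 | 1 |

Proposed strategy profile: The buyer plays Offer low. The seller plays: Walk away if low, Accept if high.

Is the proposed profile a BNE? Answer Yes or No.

No

A profile is a BNE iff every type of every player is best-responding given beliefs about the other side.
The buyer plays Offer low: E[Offer low] = 0.375·(-3) + 0.625·(12) = 6.375; E[Offer high] = 4.125. Best-responding. ✓
The seller (reservation value low), facing Offer low: Counter gives 11, Accept gives -5, Walk away gives -7. Proposed Walk away is not best — profitable deviation exists. ✗
The seller (reservation value high), facing Offer low: Counter gives -4, Accept gives 13, Walk away gives -3. Proposed Accept is best. ✓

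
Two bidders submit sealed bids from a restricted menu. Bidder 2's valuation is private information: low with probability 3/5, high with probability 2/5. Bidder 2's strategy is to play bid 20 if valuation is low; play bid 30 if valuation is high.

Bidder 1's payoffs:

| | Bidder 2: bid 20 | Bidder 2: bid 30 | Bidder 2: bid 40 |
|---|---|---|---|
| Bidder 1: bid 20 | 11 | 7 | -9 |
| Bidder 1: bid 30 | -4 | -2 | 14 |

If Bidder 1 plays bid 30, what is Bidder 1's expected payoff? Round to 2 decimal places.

E[bid 30] = 3/5·(-4) + 2/5·(-2) = (-12/5) + (-4/5) = -16/5

-3.20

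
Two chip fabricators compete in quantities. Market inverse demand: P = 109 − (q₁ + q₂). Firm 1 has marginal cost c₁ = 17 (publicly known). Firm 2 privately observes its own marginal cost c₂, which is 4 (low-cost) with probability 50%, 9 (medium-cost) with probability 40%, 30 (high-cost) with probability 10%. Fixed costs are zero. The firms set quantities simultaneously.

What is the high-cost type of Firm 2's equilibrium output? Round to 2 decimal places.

Type-c best response for Firm 2: q₂(c) = (109 − c)/2 − q₁/2.
Firm 1 maximizes expected profit; its first-order condition is 109 − 2q₁ − E[q₂] − 17 = 0.
Substituting E[q₂] and solving: E[c₂] = 8.6, so q₁ = (109 − 2·17 + 8.6)/3 = 27.8667.
q₂(high-cost) = (109 − 30 − 27.8667)/2 = 25.5667.

25.57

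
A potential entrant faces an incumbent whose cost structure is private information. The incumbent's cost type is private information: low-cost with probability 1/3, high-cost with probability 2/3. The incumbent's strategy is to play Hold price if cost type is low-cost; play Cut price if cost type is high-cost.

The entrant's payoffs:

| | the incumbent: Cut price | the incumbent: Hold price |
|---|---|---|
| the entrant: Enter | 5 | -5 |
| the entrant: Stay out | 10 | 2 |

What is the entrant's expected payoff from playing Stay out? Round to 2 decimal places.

7.33

E[Stay out] = 1/3·2 + 2/3·10 = 2/3 + 20/3 = 22/3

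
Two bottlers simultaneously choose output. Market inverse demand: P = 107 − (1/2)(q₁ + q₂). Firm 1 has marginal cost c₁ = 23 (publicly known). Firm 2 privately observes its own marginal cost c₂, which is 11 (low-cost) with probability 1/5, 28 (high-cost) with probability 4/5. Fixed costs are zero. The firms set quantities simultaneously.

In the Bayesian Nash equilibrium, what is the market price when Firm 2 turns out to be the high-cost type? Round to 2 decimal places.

Firm 2 with cost c maximizes (107 − (1/2)(q₁+q₂) − c)·q₂, giving q₂(c) = (107 − c − (1/2)q₁).
E[c₂] = 1/5·11 + 4/5·28 = 24.6
Firm 1's FOC against E[q₂] yields q₁ = (107 − 2·23 + E[c₂])/(3/2) = (107 − 46 + 24.6)/(3/2) = 57.0667.
q₂(high-cost) = 50.4667, so P = 107 − (1/2)·(57.0667 + 50.4667) = 53.2333.

53.23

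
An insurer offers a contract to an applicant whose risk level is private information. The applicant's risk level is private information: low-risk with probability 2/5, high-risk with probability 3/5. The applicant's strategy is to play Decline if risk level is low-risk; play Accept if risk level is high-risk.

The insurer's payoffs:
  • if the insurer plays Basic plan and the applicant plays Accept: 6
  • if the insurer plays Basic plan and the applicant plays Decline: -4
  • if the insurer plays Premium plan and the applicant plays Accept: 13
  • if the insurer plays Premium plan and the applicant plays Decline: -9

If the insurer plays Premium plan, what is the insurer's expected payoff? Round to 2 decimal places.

E[Premium plan] = 2/5·(-9) + 3/5·13 = (-18/5) + 39/5 = 21/5

4.20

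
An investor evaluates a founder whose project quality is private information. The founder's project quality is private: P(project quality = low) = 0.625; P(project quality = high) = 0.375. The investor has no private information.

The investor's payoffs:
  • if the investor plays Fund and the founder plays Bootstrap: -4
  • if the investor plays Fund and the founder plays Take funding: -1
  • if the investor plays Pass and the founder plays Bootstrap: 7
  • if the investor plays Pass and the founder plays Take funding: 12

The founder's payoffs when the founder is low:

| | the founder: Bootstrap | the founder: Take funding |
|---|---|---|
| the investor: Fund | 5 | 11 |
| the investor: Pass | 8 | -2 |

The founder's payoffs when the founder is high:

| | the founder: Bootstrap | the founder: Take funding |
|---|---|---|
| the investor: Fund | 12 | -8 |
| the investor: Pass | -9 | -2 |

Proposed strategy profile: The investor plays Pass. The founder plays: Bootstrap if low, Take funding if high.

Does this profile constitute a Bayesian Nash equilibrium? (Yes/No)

The investor plays Pass: E[Pass] = 0.625·(7) + 0.375·(12) = 8.875; E[Fund] = -2.875. Best-responding. ✓
The founder (project quality low), facing Pass: Bootstrap gives 8, Take funding gives -2. Proposed Bootstrap is best. ✓
The founder (project quality high), facing Pass: Bootstrap gives -9, Take funding gives -2. Proposed Take funding is best. ✓

Yes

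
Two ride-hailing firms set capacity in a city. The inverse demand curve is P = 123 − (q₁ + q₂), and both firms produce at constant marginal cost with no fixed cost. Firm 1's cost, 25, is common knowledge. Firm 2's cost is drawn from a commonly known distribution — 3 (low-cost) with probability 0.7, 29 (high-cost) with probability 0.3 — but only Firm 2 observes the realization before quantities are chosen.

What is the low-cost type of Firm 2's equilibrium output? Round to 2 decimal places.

46.03

Firm 2 with cost c maximizes (123 − (q₁+q₂) − c)·q₂, giving q₂(c) = (123 − c − q₁)/2.
E[c₂] = 0.7·3 + 0.3·29 = 10.8
Firm 1's FOC against E[q₂] yields q₁ = (123 − 2·25 + E[c₂])/3 = (123 − 50 + 10.8)/3 = 27.9333.
q₂(low-cost) = (123 − 3 − 27.9333)/2 = 46.0333.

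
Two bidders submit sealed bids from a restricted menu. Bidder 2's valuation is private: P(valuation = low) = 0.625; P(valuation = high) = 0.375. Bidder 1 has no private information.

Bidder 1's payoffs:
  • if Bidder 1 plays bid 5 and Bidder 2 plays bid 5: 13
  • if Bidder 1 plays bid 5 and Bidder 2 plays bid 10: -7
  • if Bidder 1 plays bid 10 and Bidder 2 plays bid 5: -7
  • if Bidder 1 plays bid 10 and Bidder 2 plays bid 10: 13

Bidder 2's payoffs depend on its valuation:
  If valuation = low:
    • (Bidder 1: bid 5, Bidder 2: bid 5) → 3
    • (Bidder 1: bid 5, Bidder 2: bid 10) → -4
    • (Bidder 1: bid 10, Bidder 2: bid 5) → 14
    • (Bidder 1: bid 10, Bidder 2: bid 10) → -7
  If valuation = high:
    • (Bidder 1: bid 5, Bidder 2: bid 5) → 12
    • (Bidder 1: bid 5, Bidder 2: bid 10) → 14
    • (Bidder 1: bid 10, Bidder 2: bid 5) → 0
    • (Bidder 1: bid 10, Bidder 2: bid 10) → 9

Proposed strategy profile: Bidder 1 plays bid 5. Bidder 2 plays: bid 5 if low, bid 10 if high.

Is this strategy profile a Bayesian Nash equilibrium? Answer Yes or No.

Yes

A profile is a BNE iff every type of every player is best-responding given beliefs about the other side.
Bidder 1 plays bid 5: E[bid 5] = 0.625·(13) + 0.375·(-7) = 5.5; E[bid 10] = 0.5. Best-responding. ✓
Bidder 2 (valuation low), facing bid 5: bid 5 gives 3, bid 10 gives -4. Proposed bid 5 is best. ✓
Bidder 2 (valuation high), facing bid 5: bid 5 gives 12, bid 10 gives 14. Proposed bid 10 is best. ✓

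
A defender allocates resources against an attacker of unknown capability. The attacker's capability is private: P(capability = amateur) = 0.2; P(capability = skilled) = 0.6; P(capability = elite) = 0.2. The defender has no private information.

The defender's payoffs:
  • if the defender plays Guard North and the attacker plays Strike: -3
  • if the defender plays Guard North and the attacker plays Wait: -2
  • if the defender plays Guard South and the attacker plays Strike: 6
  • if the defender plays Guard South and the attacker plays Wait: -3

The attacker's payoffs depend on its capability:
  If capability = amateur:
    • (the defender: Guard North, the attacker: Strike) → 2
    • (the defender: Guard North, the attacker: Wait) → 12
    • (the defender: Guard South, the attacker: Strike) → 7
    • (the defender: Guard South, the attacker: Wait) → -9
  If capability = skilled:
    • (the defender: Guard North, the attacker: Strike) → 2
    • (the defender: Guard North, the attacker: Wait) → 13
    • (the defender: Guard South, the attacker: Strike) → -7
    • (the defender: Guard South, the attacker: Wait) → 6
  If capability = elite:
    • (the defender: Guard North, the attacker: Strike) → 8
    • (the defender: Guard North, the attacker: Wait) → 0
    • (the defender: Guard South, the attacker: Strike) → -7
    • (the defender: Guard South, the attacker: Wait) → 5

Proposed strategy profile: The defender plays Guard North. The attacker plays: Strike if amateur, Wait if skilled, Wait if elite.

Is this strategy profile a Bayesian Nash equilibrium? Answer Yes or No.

A profile is a BNE iff every type of every player is best-responding given beliefs about the other side.
The defender plays Guard North: E[Guard North] = 0.2·(-3) + 0.6·(-2) + 0.2·(-2) = -2.2; E[Guard South] = -1.2. Not best-responding. ✗
The attacker (capability amateur), facing Guard North: Strike gives 2, Wait gives 12. Proposed Strike is not best — profitable deviation exists. ✗
The attacker (capability skilled), facing Guard North: Strike gives 2, Wait gives 13. Proposed Wait is best. ✓
The attacker (capability elite), facing Guard North: Strike gives 8, Wait gives 0. Proposed Wait is not best — profitable deviation exists. ✗

No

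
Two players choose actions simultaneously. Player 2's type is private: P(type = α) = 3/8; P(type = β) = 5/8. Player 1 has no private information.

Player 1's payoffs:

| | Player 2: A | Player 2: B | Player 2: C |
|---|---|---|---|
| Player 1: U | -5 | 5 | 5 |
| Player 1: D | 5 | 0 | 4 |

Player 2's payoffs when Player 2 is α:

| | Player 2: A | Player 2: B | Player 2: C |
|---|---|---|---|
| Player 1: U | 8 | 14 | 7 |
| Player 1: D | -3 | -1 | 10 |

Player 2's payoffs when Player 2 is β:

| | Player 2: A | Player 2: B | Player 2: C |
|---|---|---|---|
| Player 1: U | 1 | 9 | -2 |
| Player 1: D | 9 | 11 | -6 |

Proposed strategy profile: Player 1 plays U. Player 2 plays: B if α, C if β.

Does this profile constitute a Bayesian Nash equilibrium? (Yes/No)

Player 1 plays U: E[U] = 3/8·(5) + 5/8·(5) = 5; E[D] = 5/2. Best-responding. ✓
Player 2 (type α), facing U: A gives 8, B gives 14, C gives 7. Proposed B is best. ✓
Player 2 (type β), facing U: A gives 1, B gives 9, C gives -2. Proposed C is not best — profitable deviation exists. ✗

No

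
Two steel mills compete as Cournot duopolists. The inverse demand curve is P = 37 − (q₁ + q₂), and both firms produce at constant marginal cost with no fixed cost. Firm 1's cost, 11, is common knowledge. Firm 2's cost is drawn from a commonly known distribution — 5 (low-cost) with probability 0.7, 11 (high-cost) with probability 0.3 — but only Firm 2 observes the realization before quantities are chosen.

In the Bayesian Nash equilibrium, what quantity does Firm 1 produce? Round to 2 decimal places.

7.27

Type-c best response for Firm 2: q₂(c) = (37 − c)/2 − q₁/2.
Firm 1 maximizes expected profit; its first-order condition is 37 − 2q₁ − E[q₂] − 11 = 0.
Substituting E[q₂] and solving: E[c₂] = 6.8, so q₁ = (37 − 2·11 + 6.8)/3 = 7.26667.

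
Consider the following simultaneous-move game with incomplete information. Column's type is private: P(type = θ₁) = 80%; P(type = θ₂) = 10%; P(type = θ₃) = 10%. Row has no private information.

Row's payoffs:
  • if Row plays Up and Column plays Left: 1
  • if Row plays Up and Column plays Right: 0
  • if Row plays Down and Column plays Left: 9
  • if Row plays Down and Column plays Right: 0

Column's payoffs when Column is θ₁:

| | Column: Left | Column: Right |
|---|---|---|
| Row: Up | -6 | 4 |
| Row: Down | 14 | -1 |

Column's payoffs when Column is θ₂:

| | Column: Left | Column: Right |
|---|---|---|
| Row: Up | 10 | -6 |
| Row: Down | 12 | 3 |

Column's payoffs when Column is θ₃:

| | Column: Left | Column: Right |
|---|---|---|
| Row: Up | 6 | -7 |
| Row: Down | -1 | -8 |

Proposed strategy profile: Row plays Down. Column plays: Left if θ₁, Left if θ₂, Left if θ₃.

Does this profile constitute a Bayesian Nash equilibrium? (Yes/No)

Row plays Down: E[Down] = 0.8·(9) + 0.1·(9) + 0.1·(9) = 9; E[Up] = 1. Best-responding. ✓
Column (type θ₁), facing Down: Left gives 14, Right gives -1. Proposed Left is best. ✓
Column (type θ₂), facing Down: Left gives 12, Right gives 3. Proposed Left is best. ✓
Column (type θ₃), facing Down: Left gives -1, Right gives -8. Proposed Left is best. ✓

Yes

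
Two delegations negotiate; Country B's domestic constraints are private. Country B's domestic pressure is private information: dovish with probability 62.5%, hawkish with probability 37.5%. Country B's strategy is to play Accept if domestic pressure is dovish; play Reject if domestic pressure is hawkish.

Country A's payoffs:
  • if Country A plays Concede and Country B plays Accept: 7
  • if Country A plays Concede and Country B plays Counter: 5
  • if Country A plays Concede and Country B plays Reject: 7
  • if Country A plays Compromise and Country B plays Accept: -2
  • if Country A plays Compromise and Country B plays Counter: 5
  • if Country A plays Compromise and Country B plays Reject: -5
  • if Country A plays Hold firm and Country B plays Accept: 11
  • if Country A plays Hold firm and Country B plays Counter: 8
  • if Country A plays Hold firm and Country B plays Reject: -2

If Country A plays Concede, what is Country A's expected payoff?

E[Concede] = 0.625·7 + 0.375·7 = 4.375 + 2.625 = 7

7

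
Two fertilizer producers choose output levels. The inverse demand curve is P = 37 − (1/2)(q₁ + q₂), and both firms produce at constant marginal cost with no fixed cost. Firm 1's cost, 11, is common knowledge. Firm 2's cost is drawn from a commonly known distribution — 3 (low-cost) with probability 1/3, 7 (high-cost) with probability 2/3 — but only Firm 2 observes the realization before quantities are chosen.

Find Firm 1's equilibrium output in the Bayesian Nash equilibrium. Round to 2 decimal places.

13.78

Firm 2 with cost c maximizes (37 − (1/2)(q₁+q₂) − c)·q₂, giving q₂(c) = (37 − c − (1/2)q₁).
E[c₂] = 1/3·3 + 2/3·7 = 5.66667
Firm 1's FOC against E[q₂] yields q₁ = (37 − 2·11 + E[c₂])/(3/2) = (37 − 22 + 5.66667)/(3/2) = 13.7778.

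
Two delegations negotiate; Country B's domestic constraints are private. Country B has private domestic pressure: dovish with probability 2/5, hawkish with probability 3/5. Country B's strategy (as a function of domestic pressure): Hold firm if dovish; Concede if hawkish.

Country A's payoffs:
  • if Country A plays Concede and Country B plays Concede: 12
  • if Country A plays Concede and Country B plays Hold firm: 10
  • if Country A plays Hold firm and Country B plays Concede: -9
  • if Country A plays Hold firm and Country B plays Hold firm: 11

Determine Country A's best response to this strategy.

Concede

E[Concede] = 2/5·(10) + 3/5·(12) = 56/5
E[Hold firm] = 2/5·(11) + 3/5·(-9) = -1
Best response: Concede (56/5 is the largest).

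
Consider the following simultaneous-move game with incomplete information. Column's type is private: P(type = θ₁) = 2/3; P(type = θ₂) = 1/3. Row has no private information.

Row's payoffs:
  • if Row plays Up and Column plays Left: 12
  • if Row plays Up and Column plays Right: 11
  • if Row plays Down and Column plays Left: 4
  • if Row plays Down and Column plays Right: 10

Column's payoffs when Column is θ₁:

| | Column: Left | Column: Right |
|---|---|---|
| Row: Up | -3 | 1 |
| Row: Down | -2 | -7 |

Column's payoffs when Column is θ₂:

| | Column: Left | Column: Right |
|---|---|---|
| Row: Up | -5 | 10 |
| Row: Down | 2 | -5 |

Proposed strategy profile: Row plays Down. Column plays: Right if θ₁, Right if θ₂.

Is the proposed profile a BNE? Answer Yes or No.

No

A profile is a BNE iff every type of every player is best-responding given beliefs about the other side.
Row plays Down: E[Down] = 2/3·(10) + 1/3·(10) = 10; E[Up] = 11. Not best-responding. ✗
Column (type θ₁), facing Down: Left gives -2, Right gives -7. Proposed Right is not best — profitable deviation exists. ✗
Column (type θ₂), facing Down: Left gives 2, Right gives -5. Proposed Right is not best — profitable deviation exists. ✗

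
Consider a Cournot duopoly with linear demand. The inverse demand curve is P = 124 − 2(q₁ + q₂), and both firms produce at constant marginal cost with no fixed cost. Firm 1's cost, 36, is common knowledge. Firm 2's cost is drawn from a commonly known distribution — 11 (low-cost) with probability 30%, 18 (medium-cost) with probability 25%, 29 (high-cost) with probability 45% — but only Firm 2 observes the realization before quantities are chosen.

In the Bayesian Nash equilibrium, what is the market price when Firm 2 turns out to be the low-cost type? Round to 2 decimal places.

55.36

Type-c best response for Firm 2: q₂(c) = (124 − c)/4 − q₁/2.
Firm 1 maximizes expected profit; its first-order condition is 124 − 4q₁ − 2E[q₂] − 36 = 0.
Substituting E[q₂] and solving: E[c₂] = 20.85, so q₁ = (124 − 2·36 + 20.85)/6 = 12.1417.
q₂(low-cost) = 22.1792, so P = 124 − 2·(12.1417 + 22.1792) = 55.3583.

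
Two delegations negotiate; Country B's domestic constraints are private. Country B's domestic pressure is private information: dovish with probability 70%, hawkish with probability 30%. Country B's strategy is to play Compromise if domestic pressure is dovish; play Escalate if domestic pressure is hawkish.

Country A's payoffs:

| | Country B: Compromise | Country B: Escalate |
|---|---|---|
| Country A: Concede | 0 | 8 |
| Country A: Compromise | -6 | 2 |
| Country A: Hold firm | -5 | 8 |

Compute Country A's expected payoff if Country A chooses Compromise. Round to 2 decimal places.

E[Compromise] = 0.7·(-6) + 0.3·2 = (-4.2) + 0.6 = -3.6

-3.60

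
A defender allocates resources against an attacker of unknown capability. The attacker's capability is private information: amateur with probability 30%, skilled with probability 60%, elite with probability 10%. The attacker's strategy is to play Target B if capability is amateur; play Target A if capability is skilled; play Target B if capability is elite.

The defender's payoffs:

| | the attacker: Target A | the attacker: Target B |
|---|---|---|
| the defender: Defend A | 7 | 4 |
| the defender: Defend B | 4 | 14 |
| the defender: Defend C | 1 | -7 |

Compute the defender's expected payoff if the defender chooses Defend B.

8

Take the expectation over the attacker's capability, weighting each type's action by its prior probability.
E[Defend B] = 0.3·14 + 0.6·4 + 0.1·14 = 4.2 + 2.4 + 1.4 = 8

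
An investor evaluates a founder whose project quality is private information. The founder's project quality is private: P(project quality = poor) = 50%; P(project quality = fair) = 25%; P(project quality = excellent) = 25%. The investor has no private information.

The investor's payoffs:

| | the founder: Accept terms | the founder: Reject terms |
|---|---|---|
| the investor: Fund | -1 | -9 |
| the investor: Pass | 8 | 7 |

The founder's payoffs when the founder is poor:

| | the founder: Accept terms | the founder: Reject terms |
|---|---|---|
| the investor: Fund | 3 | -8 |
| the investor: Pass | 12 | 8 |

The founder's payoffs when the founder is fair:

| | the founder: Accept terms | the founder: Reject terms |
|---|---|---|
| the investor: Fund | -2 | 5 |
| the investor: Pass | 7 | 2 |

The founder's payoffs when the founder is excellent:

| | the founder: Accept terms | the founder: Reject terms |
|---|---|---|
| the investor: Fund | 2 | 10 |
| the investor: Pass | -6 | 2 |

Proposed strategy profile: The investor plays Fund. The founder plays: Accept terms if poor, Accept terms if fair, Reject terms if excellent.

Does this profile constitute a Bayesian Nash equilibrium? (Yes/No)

The investor plays Fund: E[Fund] = 0.5·(-1) + 0.25·(-1) + 0.25·(-9) = -3; E[Pass] = 7.75. Not best-responding. ✗
The founder (project quality poor), facing Fund: Accept terms gives 3, Reject terms gives -8. Proposed Accept terms is best. ✓
The founder (project quality fair), facing Fund: Accept terms gives -2, Reject terms gives 5. Proposed Accept terms is not best — profitable deviation exists. ✗
The founder (project quality excellent), facing Fund: Accept terms gives 2, Reject terms gives 10. Proposed Reject terms is best. ✓

No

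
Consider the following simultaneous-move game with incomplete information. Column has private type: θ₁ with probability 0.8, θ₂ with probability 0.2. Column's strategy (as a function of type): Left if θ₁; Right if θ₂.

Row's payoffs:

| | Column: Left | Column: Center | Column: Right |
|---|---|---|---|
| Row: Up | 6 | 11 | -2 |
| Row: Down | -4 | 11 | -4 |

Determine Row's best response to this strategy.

Up

Compute Row's expected payoff for each action, taking the expectation over Column's type.
E[Up] = 0.8·(6) + 0.2·(-2) = 4.4
E[Down] = 0.8·(-4) + 0.2·(-4) = -4
Best response: Up (4.4 is the largest).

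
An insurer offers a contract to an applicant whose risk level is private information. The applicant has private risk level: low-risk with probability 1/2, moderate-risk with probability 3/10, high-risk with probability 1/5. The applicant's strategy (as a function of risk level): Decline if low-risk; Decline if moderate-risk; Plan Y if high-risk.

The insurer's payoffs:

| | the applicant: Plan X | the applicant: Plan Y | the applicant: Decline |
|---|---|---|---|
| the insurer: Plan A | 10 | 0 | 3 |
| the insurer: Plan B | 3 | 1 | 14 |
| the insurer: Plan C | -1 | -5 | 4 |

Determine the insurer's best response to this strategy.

Compute the insurer's expected payoff for each action, taking the expectation over the applicant's type.
E[Plan A] = 1/2·(3) + 3/10·(3) + 1/5·(0) = 12/5
E[Plan B] = 1/2·(14) + 3/10·(14) + 1/5·(1) = 57/5
E[Plan C] = 1/2·(4) + 3/10·(4) + 1/5·(-5) = 11/5
Best response: Plan B (57/5 is the largest).

Plan B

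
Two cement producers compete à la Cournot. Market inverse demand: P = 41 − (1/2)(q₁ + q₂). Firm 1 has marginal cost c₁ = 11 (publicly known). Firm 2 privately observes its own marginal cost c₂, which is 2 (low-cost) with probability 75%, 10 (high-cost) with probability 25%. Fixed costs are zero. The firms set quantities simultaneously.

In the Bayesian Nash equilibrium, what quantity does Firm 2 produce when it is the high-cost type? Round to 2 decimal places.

Each type of Firm 2 best-responds to q₁; Firm 1 best-responds to the expected q₂ over Firm 2's types.
Firm 2 with cost c maximizes (41 − (1/2)(q₁+q₂) − c)·q₂, giving q₂(c) = (41 − c − (1/2)q₁).
E[c₂] = 0.75·2 + 0.25·10 = 4
Firm 1's FOC against E[q₂] yields q₁ = (41 − 2·11 + E[c₂])/(3/2) = (41 − 22 + 4)/(3/2) = 15.3333.
q₂(high-cost) = (41 − 10 − (1/2)·15.3333) = 23.3333.

23.33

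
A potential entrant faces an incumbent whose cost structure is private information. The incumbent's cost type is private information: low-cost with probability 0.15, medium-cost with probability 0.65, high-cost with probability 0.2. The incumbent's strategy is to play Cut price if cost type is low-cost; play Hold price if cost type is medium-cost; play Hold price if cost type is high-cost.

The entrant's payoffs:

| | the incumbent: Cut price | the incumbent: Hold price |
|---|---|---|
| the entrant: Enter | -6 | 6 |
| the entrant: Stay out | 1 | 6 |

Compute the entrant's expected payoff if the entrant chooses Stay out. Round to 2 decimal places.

Take the expectation over the incumbent's cost type, weighting each type's action by its prior probability.
E[Stay out] = 0.15·1 + 0.65·6 + 0.2·6 = 0.15 + 3.9 + 1.2 = 5.25

5.25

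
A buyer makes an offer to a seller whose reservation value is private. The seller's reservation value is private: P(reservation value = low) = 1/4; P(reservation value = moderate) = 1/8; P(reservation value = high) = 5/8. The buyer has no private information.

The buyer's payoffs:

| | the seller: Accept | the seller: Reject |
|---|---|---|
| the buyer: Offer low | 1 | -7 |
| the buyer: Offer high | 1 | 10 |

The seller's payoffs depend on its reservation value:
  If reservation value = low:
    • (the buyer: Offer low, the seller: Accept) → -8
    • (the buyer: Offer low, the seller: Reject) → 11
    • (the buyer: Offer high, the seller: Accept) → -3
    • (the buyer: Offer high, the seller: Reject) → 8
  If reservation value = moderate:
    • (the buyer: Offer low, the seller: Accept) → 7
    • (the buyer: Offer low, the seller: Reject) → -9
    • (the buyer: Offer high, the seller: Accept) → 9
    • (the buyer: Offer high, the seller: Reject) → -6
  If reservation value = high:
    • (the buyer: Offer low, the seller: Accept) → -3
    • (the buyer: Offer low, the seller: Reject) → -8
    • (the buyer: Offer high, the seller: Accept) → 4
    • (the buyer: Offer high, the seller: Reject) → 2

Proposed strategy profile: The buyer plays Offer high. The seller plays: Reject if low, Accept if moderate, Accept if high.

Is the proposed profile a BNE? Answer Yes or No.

Yes

A profile is a BNE iff every type of every player is best-responding given beliefs about the other side.
The buyer plays Offer high: E[Offer high] = 1/4·(10) + 1/8·(1) + 5/8·(1) = 13/4; E[Offer low] = -1. Best-responding. ✓
The seller (reservation value low), facing Offer high: Accept gives -3, Reject gives 8. Proposed Reject is best. ✓
The seller (reservation value moderate), facing Offer high: Accept gives 9, Reject gives -6. Proposed Accept is best. ✓
The seller (reservation value high), facing Offer high: Accept gives 4, Reject gives 2. Proposed Accept is best. ✓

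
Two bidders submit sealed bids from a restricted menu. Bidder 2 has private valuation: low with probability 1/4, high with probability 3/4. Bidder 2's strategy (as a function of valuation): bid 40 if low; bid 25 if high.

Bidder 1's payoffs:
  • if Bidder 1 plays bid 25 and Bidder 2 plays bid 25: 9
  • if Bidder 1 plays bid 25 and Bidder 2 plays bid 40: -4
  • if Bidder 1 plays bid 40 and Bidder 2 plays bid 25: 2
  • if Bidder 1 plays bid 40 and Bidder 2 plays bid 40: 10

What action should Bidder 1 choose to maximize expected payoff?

bid 25

E[bid 25] = 1/4·(-4) + 3/4·(9) = 23/4
E[bid 40] = 1/4·(10) + 3/4·(2) = 4
Best response: bid 25 (23/4 is the largest).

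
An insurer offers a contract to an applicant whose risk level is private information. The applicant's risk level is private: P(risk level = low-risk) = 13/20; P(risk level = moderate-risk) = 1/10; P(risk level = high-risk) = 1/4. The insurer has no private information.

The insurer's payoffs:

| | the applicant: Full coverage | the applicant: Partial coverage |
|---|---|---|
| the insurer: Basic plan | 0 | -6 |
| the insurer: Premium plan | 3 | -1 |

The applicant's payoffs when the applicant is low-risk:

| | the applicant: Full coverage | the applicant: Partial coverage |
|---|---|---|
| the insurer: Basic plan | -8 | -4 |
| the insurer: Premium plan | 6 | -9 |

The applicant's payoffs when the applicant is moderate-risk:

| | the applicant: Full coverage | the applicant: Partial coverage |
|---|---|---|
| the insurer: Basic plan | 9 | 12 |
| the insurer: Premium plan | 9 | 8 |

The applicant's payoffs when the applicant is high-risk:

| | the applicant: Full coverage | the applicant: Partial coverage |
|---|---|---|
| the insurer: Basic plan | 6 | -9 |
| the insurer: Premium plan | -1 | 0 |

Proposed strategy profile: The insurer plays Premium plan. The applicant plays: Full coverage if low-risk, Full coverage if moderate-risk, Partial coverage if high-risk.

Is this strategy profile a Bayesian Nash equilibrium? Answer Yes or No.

Yes

The insurer plays Premium plan: E[Premium plan] = 13/20·(3) + 1/10·(3) + 1/4·(-1) = 2; E[Basic plan] = -3/2. Best-responding. ✓
The applicant (risk level low-risk), facing Premium plan: Full coverage gives 6, Partial coverage gives -9. Proposed Full coverage is best. ✓
The applicant (risk level moderate-risk), facing Premium plan: Full coverage gives 9, Partial coverage gives 8. Proposed Full coverage is best. ✓
The applicant (risk level high-risk), facing Premium plan: Full coverage gives -1, Partial coverage gives 0. Proposed Partial coverage is best. ✓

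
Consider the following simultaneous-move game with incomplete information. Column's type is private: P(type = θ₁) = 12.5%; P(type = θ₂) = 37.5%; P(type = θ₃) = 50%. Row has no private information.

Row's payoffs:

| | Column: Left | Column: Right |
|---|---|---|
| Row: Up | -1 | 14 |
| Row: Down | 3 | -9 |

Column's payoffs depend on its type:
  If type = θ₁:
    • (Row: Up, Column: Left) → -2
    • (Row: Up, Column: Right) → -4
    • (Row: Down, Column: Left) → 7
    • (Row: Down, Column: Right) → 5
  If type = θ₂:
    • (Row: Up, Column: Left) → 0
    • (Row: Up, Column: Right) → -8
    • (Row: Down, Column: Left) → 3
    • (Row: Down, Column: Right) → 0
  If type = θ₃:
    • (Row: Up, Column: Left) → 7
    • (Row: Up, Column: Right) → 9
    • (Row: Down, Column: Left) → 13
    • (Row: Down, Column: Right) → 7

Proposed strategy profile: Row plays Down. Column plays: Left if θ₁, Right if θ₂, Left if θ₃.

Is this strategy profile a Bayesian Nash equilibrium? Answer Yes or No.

A profile is a BNE iff every type of every player is best-responding given beliefs about the other side.
Row plays Down: E[Down] = 0.125·(3) + 0.375·(-9) + 0.5·(3) = -1.5; E[Up] = 4.625. Not best-responding. ✗
Column (type θ₁), facing Down: Left gives 7, Right gives 5. Proposed Left is best. ✓
Column (type θ₂), facing Down: Left gives 3, Right gives 0. Proposed Right is not best — profitable deviation exists. ✗
Column (type θ₃), facing Down: Left gives 13, Right gives 7. Proposed Left is best. ✓

No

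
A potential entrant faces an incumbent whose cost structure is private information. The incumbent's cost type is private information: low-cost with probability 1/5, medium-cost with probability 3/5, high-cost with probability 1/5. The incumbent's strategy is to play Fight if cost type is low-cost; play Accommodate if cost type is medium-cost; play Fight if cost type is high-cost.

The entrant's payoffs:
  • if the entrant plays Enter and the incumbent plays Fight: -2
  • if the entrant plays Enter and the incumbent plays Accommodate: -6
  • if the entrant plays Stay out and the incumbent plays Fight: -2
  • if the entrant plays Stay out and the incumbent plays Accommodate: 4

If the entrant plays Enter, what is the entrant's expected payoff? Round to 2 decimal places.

-4.40

E[Enter] = 1/5·(-2) + 3/5·(-6) + 1/5·(-2) = (-2/5) + (-18/5) + (-2/5) = -22/5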